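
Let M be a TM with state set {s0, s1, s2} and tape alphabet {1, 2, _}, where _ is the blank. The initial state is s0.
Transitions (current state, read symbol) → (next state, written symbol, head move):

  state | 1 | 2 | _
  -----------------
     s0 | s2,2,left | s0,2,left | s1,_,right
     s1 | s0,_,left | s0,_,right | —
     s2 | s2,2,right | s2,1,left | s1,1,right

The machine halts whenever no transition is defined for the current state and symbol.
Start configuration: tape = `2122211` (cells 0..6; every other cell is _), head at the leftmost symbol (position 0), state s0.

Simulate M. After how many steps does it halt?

22

state=s0 head=0 tape=_[2]122211__   (s0,2)→(s0,2,left)
state=s0 head=-1 tape=[_]2122211__   (s0,_)→(s1,_,right)
state=s1 head=0 tape=_[2]122211__   (s1,2)→(s0,_,right)
state=s0 head=1 tape=__[1]22211__   (s0,1)→(s2,2,left)
state=s2 head=0 tape=_[_]222211__   (s2,_)→(s1,1,right)
state=s1 head=1 tape=_1[2]22211__   (s1,2)→(s0,_,right)
state=s0 head=2 tape=_1_[2]2211__   (s0,2)→(s0,2,left)
state=s0 head=1 tape=_1[_]22211__   (s0,_)→(s1,_,right)
state=s1 head=2 tape=_1_[2]2211__   (s1,2)→(s0,_,right)
state=s0 head=3 tape=_1__[2]211__   (s0,2)→(s0,2,left)
state=s0 head=2 tape=_1_[_]2211__   (s0,_)→(s1,_,right)
state=s1 head=3 tape=_1__[2]211__   (s1,2)→(s0,_,right)
state=s0 head=4 tape=_1___[2]11__   (s0,2)→(s0,2,left)
state=s0 head=3 tape=_1__[_]211__   (s0,_)→(s1,_,right)
state=s1 head=4 tape=_1___[2]11__   (s1,2)→(s0,_,right)
state=s0 head=5 tape=_1____[1]1__   (s0,1)→(s2,2,left)
state=s2 head=4 tape=_1___[_]21__   (s2,_)→(s1,1,right)
state=s1 head=5 tape=_1___1[2]1__   (s1,2)→(s0,_,right)
state=s0 head=6 tape=_1___1_[1]__   (s0,1)→(s2,2,left)
state=s2 head=5 tape=_1___1[_]2__   (s2,_)→(s1,1,right)
state=s1 head=6 tape=_1___11[2]__   (s1,2)→(s0,_,right)
state=s0 head=7 tape=_1___11_[_]_   (s0,_)→(s1,_,right)
state=s1 head=8 tape=_1___11__[_]
M halts after 22 transitions.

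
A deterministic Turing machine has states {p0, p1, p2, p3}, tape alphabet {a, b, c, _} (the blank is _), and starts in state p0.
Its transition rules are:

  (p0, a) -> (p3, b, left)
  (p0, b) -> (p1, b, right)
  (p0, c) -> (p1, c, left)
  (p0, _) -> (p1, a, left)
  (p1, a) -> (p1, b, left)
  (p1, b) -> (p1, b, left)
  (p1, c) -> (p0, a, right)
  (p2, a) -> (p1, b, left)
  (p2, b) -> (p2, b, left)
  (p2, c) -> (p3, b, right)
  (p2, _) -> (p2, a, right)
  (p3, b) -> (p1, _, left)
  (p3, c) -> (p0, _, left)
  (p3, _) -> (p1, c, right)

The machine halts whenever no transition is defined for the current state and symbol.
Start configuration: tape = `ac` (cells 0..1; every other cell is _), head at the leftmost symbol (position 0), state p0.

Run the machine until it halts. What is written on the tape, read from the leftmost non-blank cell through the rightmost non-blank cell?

state=p0 head=0 tape=__[a]c_   (p0,a)→(p3,b,left)
state=p3 head=-1 tape=_[_]bc_   (p3,_)→(p1,c,right)
state=p1 head=0 tape=_c[b]c_   (p1,b)→(p1,b,left)
state=p1 head=-1 tape=_[c]bc_   (p1,c)→(p0,a,right)
state=p0 head=0 tape=_a[b]c_   (p0,b)→(p1,b,right)
state=p1 head=1 tape=_ab[c]_   (p1,c)→(p0,a,right)
state=p0 head=2 tape=_aba[_]   (p0,_)→(p1,a,left)
state=p1 head=1 tape=_ab[a]a   (p1,a)→(p1,b,left)
state=p1 head=0 tape=_a[b]ba   (p1,b)→(p1,b,left)
state=p1 head=-1 tape=_[a]bba   (p1,a)→(p1,b,left)
state=p1 head=-2 tape=[_]bbba
The non-blank tape span at halt is bbba.

bbba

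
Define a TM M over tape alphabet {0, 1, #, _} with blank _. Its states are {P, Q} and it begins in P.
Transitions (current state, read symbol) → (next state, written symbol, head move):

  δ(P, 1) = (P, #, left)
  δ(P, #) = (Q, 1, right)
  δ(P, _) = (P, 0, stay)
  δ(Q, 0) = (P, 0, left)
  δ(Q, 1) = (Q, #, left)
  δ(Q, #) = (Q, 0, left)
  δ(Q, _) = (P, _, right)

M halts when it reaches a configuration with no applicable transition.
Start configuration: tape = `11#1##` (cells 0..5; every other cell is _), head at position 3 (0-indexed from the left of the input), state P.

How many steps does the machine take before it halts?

15

P | _11#[1]##   read 1 → write #, move left, go to P
P | _11[#]###   read # → write 1, move right, go to Q
Q | _111[#]##   read # → write 0, move left, go to Q
Q | _11[1]0##   read 1 → write #, move left, go to Q
Q | _1[1]#0##   read 1 → write #, move left, go to Q
Q | _[1]##0##   read 1 → write #, move left, go to Q
Q | [_]###0##   read _ → write _, move right, go to P
P | _[#]##0##   read # → write 1, move right, go to Q
Q | _1[#]#0##   read # → write 0, move left, go to Q
Q | _[1]0#0##   read 1 → write #, move left, go to Q
Q | [_]#0#0##   read _ → write _, move right, go to P
P | _[#]0#0##   read # → write 1, move right, go to Q
Q | _1[0]#0##   read 0 → write 0, move left, go to P
P | _[1]0#0##   read 1 → write #, move left, go to P
P | [_]#0#0##   read _ → write 0, move stay, go to P
P | [0]#0#0##
M halts after 15 transitions.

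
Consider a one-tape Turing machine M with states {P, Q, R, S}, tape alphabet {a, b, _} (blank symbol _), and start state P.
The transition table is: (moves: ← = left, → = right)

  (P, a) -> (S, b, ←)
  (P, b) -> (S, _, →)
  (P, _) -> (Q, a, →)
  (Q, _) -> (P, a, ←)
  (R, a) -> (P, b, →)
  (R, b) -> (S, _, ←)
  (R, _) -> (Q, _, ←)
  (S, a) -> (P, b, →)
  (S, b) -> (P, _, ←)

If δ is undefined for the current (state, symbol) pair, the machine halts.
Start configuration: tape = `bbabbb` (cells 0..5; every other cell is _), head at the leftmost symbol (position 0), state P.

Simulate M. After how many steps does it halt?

state=P head=0 tape=_[b]babbb   (P,b)→(S,_,→)
state=S head=1 tape=__[b]abbb   (S,b)→(P,_,←)
state=P head=0 tape=_[_]_abbb   (P,_)→(Q,a,→)
state=Q head=1 tape=_a[_]abbb   (Q,_)→(P,a,←)
state=P head=0 tape=_[a]aabbb   (P,a)→(S,b,←)
state=S head=-1 tape=[_]baabbb
M halts after 5 transitions.

5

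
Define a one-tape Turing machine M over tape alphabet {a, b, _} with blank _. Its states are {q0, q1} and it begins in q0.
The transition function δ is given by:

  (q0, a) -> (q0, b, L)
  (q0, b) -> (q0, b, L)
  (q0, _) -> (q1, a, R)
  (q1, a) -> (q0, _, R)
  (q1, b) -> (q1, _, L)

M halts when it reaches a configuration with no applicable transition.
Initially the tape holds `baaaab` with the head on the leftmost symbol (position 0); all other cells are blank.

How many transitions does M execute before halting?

q0 | _[b]aaaab_   read b → write b, move L, go to q0
q0 | [_]baaaab_   read _ → write a, move R, go to q1
q1 | a[b]aaaab_   read b → write _, move L, go to q1
q1 | [a]_aaaab_   read a → write _, move R, go to q0
q0 | _[_]aaaab_   read _ → write a, move R, go to q1
q1 | _a[a]aaab_   read a → write _, move R, go to q0
q0 | _a_[a]aab_   read a → write b, move L, go to q0
q0 | _a[_]baab_   read _ → write a, move R, go to q1
q1 | _aa[b]aab_   read b → write _, move L, go to q1
q1 | _a[a]_aab_   read a → write _, move R, go to q0
q0 | _a_[_]aab_   read _ → write a, move R, go to q1
q1 | _a_a[a]ab_   read a → write _, move R, go to q0
q0 | _a_a_[a]b_   read a → write b, move L, go to q0
q0 | _a_a[_]bb_   read _ → write a, move R, go to q1
q1 | _a_aa[b]b_   read b → write _, move L, go to q1
q1 | _a_a[a]_b_   read a → write _, move R, go to q0
q0 | _a_a_[_]b_   read _ → write a, move R, go to q1
q1 | _a_a_a[b]_   read b → write _, move L, go to q1
q1 | _a_a_[a]__   read a → write _, move R, go to q0
q0 | _a_a__[_]_   read _ → write a, move R, go to q1
q1 | _a_a__a[_]
M halts after 20 transitions.

20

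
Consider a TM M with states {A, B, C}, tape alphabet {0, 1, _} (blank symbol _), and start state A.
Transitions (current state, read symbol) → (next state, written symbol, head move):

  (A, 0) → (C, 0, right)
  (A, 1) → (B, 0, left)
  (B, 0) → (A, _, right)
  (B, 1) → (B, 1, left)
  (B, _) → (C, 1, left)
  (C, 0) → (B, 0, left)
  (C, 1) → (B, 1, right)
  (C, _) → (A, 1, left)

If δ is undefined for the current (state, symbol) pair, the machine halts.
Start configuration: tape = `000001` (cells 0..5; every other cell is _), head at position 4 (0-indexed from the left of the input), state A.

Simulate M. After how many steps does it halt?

A | ___0000[0]1_   read 0 → write 0, move right, go to C
C | ___00000[1]_   read 1 → write 1, move right, go to B
B | ___000001[_]   read _ → write 1, move left, go to C
C | ___00000[1]1   read 1 → write 1, move right, go to B
B | ___000001[1]   read 1 → write 1, move left, go to B
B | ___00000[1]1   read 1 → write 1, move left, go to B
B | ___0000[0]11   read 0 → write _, move right, go to A
A | ___0000_[1]1   read 1 → write 0, move left, go to B
B | ___0000[_]01   read _ → write 1, move left, go to C
C | ___000[0]101   read 0 → write 0, move left, go to B
B | ___00[0]0101   read 0 → write _, move right, go to A
A | ___00_[0]101   read 0 → write 0, move right, go to C
C | ___00_0[1]01   read 1 → write 1, move right, go to B
B | ___00_01[0]1   read 0 → write _, move right, go to A
A | ___00_01_[1]   read 1 → write 0, move left, go to B
B | ___00_01[_]0   read _ → write 1, move left, go to C
C | ___00_0[1]10   read 1 → write 1, move right, go to B
B | ___00_01[1]0   read 1 → write 1, move left, go to B
B | ___00_0[1]10   read 1 → write 1, move left, go to B
B | ___00_[0]110   read 0 → write _, move right, go to A
A | ___00__[1]10   read 1 → write 0, move left, go to B
B | ___00_[_]010   read _ → write 1, move left, go to C
C | ___00[_]1010   read _ → write 1, move left, go to A
A | ___0[0]11010   read 0 → write 0, move right, go to C
C | ___00[1]1010   read 1 → write 1, move right, go to B
B | ___001[1]010   read 1 → write 1, move left, go to B
B | ___00[1]1010   read 1 → write 1, move left, go to B
B | ___0[0]11010   read 0 → write _, move right, go to A
A | ___0_[1]1010   read 1 → write 0, move left, go to B
B | ___0[_]01010   read _ → write 1, move left, go to C
C | ___[0]101010   read 0 → write 0, move left, go to B
B | __[_]0101010   read _ → write 1, move left, go to C
C | _[_]10101010   read _ → write 1, move left, go to A
A | [_]110101010
M halts after 33 transitions.

33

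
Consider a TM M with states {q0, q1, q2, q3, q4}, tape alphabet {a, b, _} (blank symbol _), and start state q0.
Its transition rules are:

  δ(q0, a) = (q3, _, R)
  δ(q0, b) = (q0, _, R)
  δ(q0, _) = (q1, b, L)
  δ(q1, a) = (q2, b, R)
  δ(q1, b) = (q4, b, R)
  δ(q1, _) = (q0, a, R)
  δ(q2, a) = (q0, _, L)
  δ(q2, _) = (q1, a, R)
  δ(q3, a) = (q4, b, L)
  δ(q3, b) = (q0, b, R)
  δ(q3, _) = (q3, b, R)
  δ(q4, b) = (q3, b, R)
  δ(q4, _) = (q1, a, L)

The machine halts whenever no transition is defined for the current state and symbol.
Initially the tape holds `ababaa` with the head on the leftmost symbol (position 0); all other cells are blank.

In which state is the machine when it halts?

q0 | [a]babaa   read a → write _, move R, go to q3
q3 | _[b]abaa   read b → write b, move R, go to q0
q0 | _b[a]baa   read a → write _, move R, go to q3
q3 | _b_[b]aa   read b → write b, move R, go to q0
q0 | _b_b[a]a   read a → write _, move R, go to q3
q3 | _b_b_[a]   read a → write b, move L, go to q4
q4 | _b_b[_]b   read _ → write a, move L, go to q1
q1 | _b_[b]ab   read b → write b, move R, go to q4
q4 | _b_b[a]b
No transition is defined for (q4, a); M halts in state q4.

q4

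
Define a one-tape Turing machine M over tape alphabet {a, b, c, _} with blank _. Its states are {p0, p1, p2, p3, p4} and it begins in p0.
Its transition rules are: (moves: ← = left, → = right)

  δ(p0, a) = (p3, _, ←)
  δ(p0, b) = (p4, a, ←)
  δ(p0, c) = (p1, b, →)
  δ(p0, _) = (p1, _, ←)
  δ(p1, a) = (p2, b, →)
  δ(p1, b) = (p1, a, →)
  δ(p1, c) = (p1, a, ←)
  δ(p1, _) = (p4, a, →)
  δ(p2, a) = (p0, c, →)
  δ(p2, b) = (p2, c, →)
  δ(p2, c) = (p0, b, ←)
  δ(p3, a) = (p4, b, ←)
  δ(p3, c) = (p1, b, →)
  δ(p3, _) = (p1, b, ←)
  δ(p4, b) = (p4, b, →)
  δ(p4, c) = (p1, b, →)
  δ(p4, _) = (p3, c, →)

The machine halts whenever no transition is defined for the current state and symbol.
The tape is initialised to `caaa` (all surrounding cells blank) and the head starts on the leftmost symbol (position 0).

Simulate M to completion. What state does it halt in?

p0 | [c]aaa___   read c → write b, move →, go to p1
p1 | b[a]aa___   read a → write b, move →, go to p2
p2 | bb[a]a___   read a → write c, move →, go to p0
p0 | bbc[a]___   read a → write _, move ←, go to p3
p3 | bb[c]____   read c → write b, move →, go to p1
p1 | bbb[_]___   read _ → write a, move →, go to p4
p4 | bbba[_]__   read _ → write c, move →, go to p3
p3 | bbbac[_]_   read _ → write b, move ←, go to p1
p1 | bbba[c]b_   read c → write a, move ←, go to p1
p1 | bbb[a]ab_   read a → write b, move →, go to p2
p2 | bbbb[a]b_   read a → write c, move →, go to p0
p0 | bbbbc[b]_   read b → write a, move ←, go to p4
p4 | bbbb[c]a_   read c → write b, move →, go to p1
p1 | bbbbb[a]_   read a → write b, move →, go to p2
p2 | bbbbbb[_]
No transition is defined for (p2, _); M halts in state p2.

p2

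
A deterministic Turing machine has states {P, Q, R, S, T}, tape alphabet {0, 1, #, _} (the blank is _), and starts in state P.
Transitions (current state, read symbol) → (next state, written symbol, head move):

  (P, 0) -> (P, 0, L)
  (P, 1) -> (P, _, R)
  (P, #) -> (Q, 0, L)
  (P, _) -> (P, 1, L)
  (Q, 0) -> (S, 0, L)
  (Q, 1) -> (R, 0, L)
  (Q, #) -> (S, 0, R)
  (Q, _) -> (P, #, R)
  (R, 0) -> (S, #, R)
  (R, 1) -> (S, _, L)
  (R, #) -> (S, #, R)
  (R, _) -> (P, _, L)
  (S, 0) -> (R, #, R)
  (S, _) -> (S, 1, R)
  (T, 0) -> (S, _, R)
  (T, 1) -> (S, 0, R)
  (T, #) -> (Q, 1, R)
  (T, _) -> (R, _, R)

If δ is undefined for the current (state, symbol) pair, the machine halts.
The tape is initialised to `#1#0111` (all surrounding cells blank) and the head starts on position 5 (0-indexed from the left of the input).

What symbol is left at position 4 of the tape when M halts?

state=P head=5 tape=#1#01[1]1__   (P,1)→(P,_,R)
state=P head=6 tape=#1#01_[1]__   (P,1)→(P,_,R)
state=P head=7 tape=#1#01__[_]_   (P,_)→(P,1,L)
state=P head=6 tape=#1#01_[_]1_   (P,_)→(P,1,L)
state=P head=5 tape=#1#01[_]11_   (P,_)→(P,1,L)
state=P head=4 tape=#1#0[1]111_   (P,1)→(P,_,R)
state=P head=5 tape=#1#0_[1]11_   (P,1)→(P,_,R)
state=P head=6 tape=#1#0__[1]1_   (P,1)→(P,_,R)
state=P head=7 tape=#1#0___[1]_   (P,1)→(P,_,R)
state=P head=8 tape=#1#0____[_]   (P,_)→(P,1,L)
state=P head=7 tape=#1#0___[_]1   (P,_)→(P,1,L)
state=P head=6 tape=#1#0__[_]11   (P,_)→(P,1,L)
state=P head=5 tape=#1#0_[_]111   (P,_)→(P,1,L)
state=P head=4 tape=#1#0[_]1111   (P,_)→(P,1,L)
state=P head=3 tape=#1#[0]11111   (P,0)→(P,0,L)
state=P head=2 tape=#1[#]011111   (P,#)→(Q,0,L)
state=Q head=1 tape=#[1]0011111   (Q,1)→(R,0,L)
state=R head=0 tape=[#]00011111   (R,#)→(S,#,R)
state=S head=1 tape=#[0]0011111   (S,0)→(R,#,R)
state=R head=2 tape=##[0]011111   (R,0)→(S,#,R)
state=S head=3 tape=###[0]11111   (S,0)→(R,#,R)
state=R head=4 tape=####[1]1111   (R,1)→(S,_,L)
state=S head=3 tape=###[#]_1111
Cell 4 holds _ when M halts.

_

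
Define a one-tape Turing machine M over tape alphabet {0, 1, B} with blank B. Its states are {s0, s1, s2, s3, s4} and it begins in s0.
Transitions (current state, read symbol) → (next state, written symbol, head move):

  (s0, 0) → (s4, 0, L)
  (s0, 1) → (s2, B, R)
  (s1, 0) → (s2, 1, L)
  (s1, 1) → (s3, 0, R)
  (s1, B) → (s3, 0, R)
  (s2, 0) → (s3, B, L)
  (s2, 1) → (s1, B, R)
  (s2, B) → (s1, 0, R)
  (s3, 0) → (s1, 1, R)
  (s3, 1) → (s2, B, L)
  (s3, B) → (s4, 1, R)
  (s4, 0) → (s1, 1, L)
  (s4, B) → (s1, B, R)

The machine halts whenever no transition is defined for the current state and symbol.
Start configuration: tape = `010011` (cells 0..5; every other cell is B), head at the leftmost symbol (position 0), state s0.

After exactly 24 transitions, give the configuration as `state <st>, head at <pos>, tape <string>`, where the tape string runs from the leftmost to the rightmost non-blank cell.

state=s0 head=0 tape=B[0]10011   (s0,0)→(s4,0,L)
state=s4 head=-1 tape=[B]010011   (s4,B)→(s1,B,R)
state=s1 head=0 tape=B[0]10011   (s1,0)→(s2,1,L)
state=s2 head=-1 tape=[B]110011   (s2,B)→(s1,0,R)
state=s1 head=0 tape=0[1]10011   (s1,1)→(s3,0,R)
state=s3 head=1 tape=00[1]0011   (s3,1)→(s2,B,L)
state=s2 head=0 tape=0[0]B0011   (s2,0)→(s3,B,L)
state=s3 head=-1 tape=[0]BB0011   (s3,0)→(s1,1,R)
state=s1 head=0 tape=1[B]B0011   (s1,B)→(s3,0,R)
state=s3 head=1 tape=10[B]0011   (s3,B)→(s4,1,R)
state=s4 head=2 tape=101[0]011   (s4,0)→(s1,1,L)
state=s1 head=1 tape=10[1]1011   (s1,1)→(s3,0,R)
state=s3 head=2 tape=100[1]011   (s3,1)→(s2,B,L)
state=s2 head=1 tape=10[0]B011   (s2,0)→(s3,B,L)
state=s3 head=0 tape=1[0]BB011   (s3,0)→(s1,1,R)
state=s1 head=1 tape=11[B]B011   (s1,B)→(s3,0,R)
state=s3 head=2 tape=110[B]011   (s3,B)→(s4,1,R)
state=s4 head=3 tape=1101[0]11   (s4,0)→(s1,1,L)
state=s1 head=2 tape=110[1]111   (s1,1)→(s3,0,R)
state=s3 head=3 tape=1100[1]11   (s3,1)→(s2,B,L)
state=s2 head=2 tape=110[0]B11   (s2,0)→(s3,B,L)
state=s3 head=1 tape=11[0]BB11   (s3,0)→(s1,1,R)
state=s1 head=2 tape=111[B]B11   (s1,B)→(s3,0,R)
state=s3 head=3 tape=1110[B]11   (s3,B)→(s4,1,R)
state=s4 head=4 tape=11101[1]1
After 24 steps: state s4, head at 4, tape 1110111.

state s4, head at 4, tape 1110111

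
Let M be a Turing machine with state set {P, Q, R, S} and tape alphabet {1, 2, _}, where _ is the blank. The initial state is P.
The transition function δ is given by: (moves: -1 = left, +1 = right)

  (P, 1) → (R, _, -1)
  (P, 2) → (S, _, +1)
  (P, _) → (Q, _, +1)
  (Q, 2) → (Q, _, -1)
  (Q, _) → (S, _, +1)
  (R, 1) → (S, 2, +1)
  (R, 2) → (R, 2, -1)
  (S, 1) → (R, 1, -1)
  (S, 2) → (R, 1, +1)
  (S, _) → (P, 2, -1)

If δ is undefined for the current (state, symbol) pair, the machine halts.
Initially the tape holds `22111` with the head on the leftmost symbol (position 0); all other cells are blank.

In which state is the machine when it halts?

R

state=P head=0 tape=[2]2111__   (P,2)→(S,_,+1)
state=S head=1 tape=_[2]111__   (S,2)→(R,1,+1)
state=R head=2 tape=_1[1]11__   (R,1)→(S,2,+1)
state=S head=3 tape=_12[1]1__   (S,1)→(R,1,-1)
state=R head=2 tape=_1[2]11__   (R,2)→(R,2,-1)
state=R head=1 tape=_[1]211__   (R,1)→(S,2,+1)
state=S head=2 tape=_2[2]11__   (S,2)→(R,1,+1)
state=R head=3 tape=_21[1]1__   (R,1)→(S,2,+1)
state=S head=4 tape=_212[1]__   (S,1)→(R,1,-1)
state=R head=3 tape=_21[2]1__   (R,2)→(R,2,-1)
state=R head=2 tape=_2[1]21__   (R,1)→(S,2,+1)
state=S head=3 tape=_22[2]1__   (S,2)→(R,1,+1)
state=R head=4 tape=_221[1]__   (R,1)→(S,2,+1)
state=S head=5 tape=_2212[_]_   (S,_)→(P,2,-1)
state=P head=4 tape=_221[2]2_   (P,2)→(S,_,+1)
state=S head=5 tape=_221_[2]_   (S,2)→(R,1,+1)
state=R head=6 tape=_221_1[_]
No transition is defined for (R, _); M halts in state R.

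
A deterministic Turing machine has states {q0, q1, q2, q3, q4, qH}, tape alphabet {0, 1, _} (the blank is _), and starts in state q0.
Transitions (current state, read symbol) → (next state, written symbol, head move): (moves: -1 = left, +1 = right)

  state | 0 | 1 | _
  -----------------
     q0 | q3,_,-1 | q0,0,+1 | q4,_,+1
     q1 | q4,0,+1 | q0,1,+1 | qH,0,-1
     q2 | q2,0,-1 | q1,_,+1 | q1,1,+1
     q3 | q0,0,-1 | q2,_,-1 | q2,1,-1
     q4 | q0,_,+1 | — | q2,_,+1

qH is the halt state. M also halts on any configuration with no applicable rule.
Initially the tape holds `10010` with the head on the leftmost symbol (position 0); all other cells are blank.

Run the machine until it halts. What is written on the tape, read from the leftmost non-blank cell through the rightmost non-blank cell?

10

q0 | _[1]0010___   read 1 → write 0, move +1, go to q0
q0 | _0[0]010___   read 0 → write _, move -1, go to q3
q3 | _[0]_010___   read 0 → write 0, move -1, go to q0
q0 | [_]0_010___   read _ → write _, move +1, go to q4
q4 | _[0]_010___   read 0 → write _, move +1, go to q0
q0 | __[_]010___   read _ → write _, move +1, go to q4
q4 | ___[0]10___   read 0 → write _, move +1, go to q0
q0 | ____[1]0___   read 1 → write 0, move +1, go to q0
q0 | ____0[0]___   read 0 → write _, move -1, go to q3
q3 | ____[0]____   read 0 → write 0, move -1, go to q0
q0 | ___[_]0____   read _ → write _, move +1, go to q4
q4 | ____[0]____   read 0 → write _, move +1, go to q0
q0 | _____[_]___   read _ → write _, move +1, go to q4
q4 | ______[_]__   read _ → write _, move +1, go to q2
q2 | _______[_]_   read _ → write 1, move +1, go to q1
q1 | _______1[_]   read _ → write 0, move -1, go to qH
qH | _______[1]0
The non-blank tape span at halt is 10.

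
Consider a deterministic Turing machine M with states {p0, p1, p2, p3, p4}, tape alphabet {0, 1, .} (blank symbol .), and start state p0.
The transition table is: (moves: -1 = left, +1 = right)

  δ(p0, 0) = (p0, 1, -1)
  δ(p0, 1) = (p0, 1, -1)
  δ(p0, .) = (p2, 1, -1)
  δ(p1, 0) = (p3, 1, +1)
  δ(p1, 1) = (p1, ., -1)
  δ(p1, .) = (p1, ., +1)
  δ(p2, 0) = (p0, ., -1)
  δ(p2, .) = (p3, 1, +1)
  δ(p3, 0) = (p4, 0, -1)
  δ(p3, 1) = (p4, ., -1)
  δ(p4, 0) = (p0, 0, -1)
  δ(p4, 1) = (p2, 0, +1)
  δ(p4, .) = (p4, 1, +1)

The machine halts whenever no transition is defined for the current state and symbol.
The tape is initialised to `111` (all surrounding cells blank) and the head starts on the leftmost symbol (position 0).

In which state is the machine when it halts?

p0 | ..[1]11.   read 1 → write 1, move -1, go to p0
p0 | .[.]111.   read . → write 1, move -1, go to p2
p2 | [.]1111.   read . → write 1, move +1, go to p3
p3 | 1[1]111.   read 1 → write ., move -1, go to p4
p4 | [1].111.   read 1 → write 0, move +1, go to p2
p2 | 0[.]111.   read . → write 1, move +1, go to p3
p3 | 01[1]11.   read 1 → write ., move -1, go to p4
p4 | 0[1].11.   read 1 → write 0, move +1, go to p2
p2 | 00[.]11.   read . → write 1, move +1, go to p3
p3 | 001[1]1.   read 1 → write ., move -1, go to p4
p4 | 00[1].1.   read 1 → write 0, move +1, go to p2
p2 | 000[.]1.   read . → write 1, move +1, go to p3
p3 | 0001[1].   read 1 → write ., move -1, go to p4
p4 | 000[1]..   read 1 → write 0, move +1, go to p2
p2 | 0000[.].   read . → write 1, move +1, go to p3
p3 | 00001[.]
No transition is defined for (p3, .); M halts in state p3.

p3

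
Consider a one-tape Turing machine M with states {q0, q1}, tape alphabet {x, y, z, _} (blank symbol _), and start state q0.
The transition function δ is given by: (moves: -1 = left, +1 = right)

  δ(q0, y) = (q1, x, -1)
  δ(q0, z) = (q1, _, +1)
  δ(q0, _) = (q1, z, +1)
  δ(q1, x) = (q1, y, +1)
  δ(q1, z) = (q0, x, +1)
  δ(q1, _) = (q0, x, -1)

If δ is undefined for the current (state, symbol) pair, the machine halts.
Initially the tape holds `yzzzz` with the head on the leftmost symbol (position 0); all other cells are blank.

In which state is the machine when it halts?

state=q0 head=0 tape=__[y]zzzz__   (q0,y)→(q1,x,-1)
state=q1 head=-1 tape=_[_]xzzzz__   (q1,_)→(q0,x,-1)
state=q0 head=-2 tape=[_]xxzzzz__   (q0,_)→(q1,z,+1)
state=q1 head=-1 tape=z[x]xzzzz__   (q1,x)→(q1,y,+1)
state=q1 head=0 tape=zy[x]zzzz__   (q1,x)→(q1,y,+1)
state=q1 head=1 tape=zyy[z]zzz__   (q1,z)→(q0,x,+1)
state=q0 head=2 tape=zyyx[z]zz__   (q0,z)→(q1,_,+1)
state=q1 head=3 tape=zyyx_[z]z__   (q1,z)→(q0,x,+1)
state=q0 head=4 tape=zyyx_x[z]__   (q0,z)→(q1,_,+1)
state=q1 head=5 tape=zyyx_x_[_]_   (q1,_)→(q0,x,-1)
state=q0 head=4 tape=zyyx_x[_]x_   (q0,_)→(q1,z,+1)
state=q1 head=5 tape=zyyx_xz[x]_   (q1,x)→(q1,y,+1)
state=q1 head=6 tape=zyyx_xzy[_]   (q1,_)→(q0,x,-1)
state=q0 head=5 tape=zyyx_xz[y]x   (q0,y)→(q1,x,-1)
state=q1 head=4 tape=zyyx_x[z]xx   (q1,z)→(q0,x,+1)
state=q0 head=5 tape=zyyx_xx[x]x
No transition is defined for (q0, x); M halts in state q0.

q0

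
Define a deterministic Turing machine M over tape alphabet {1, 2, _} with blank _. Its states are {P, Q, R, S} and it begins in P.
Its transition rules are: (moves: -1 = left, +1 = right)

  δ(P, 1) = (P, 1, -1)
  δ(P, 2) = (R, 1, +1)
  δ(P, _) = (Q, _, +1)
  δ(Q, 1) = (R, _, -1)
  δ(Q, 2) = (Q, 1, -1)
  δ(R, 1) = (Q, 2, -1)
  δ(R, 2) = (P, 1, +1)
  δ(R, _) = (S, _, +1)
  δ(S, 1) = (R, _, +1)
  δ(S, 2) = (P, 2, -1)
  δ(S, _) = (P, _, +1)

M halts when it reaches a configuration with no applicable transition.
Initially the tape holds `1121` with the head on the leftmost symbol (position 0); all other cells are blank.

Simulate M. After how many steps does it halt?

state=P head=0 tape=_[1]121____   (P,1)→(P,1,-1)
state=P head=-1 tape=[_]1121____   (P,_)→(Q,_,+1)
state=Q head=0 tape=_[1]121____   (Q,1)→(R,_,-1)
state=R head=-1 tape=[_]_121____   (R,_)→(S,_,+1)
state=S head=0 tape=_[_]121____   (S,_)→(P,_,+1)
state=P head=1 tape=__[1]21____   (P,1)→(P,1,-1)
state=P head=0 tape=_[_]121____   (P,_)→(Q,_,+1)
state=Q head=1 tape=__[1]21____   (Q,1)→(R,_,-1)
state=R head=0 tape=_[_]_21____   (R,_)→(S,_,+1)
state=S head=1 tape=__[_]21____   (S,_)→(P,_,+1)
state=P head=2 tape=___[2]1____   (P,2)→(R,1,+1)
state=R head=3 tape=___1[1]____   (R,1)→(Q,2,-1)
state=Q head=2 tape=___[1]2____   (Q,1)→(R,_,-1)
state=R head=1 tape=__[_]_2____   (R,_)→(S,_,+1)
state=S head=2 tape=___[_]2____   (S,_)→(P,_,+1)
state=P head=3 tape=____[2]____   (P,2)→(R,1,+1)
state=R head=4 tape=____1[_]___   (R,_)→(S,_,+1)
state=S head=5 tape=____1_[_]__   (S,_)→(P,_,+1)
state=P head=6 tape=____1__[_]_   (P,_)→(Q,_,+1)
state=Q head=7 tape=____1___[_]
M halts after 19 transitions.

19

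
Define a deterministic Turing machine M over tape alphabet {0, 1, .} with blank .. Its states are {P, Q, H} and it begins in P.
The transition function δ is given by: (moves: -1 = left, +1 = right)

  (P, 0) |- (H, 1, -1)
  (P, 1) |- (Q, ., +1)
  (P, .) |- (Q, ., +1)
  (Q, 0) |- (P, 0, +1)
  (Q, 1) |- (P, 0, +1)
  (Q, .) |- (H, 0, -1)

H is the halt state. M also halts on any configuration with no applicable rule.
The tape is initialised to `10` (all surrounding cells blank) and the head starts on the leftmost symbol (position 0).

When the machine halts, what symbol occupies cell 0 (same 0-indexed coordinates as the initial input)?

P | [1]0..   read 1 → write ., move +1, go to Q
Q | .[0]..   read 0 → write 0, move +1, go to P
P | .0[.].   read . → write ., move +1, go to Q
Q | .0.[.]   read . → write 0, move -1, go to H
H | .0[.]0
Cell 0 holds . when M halts.

.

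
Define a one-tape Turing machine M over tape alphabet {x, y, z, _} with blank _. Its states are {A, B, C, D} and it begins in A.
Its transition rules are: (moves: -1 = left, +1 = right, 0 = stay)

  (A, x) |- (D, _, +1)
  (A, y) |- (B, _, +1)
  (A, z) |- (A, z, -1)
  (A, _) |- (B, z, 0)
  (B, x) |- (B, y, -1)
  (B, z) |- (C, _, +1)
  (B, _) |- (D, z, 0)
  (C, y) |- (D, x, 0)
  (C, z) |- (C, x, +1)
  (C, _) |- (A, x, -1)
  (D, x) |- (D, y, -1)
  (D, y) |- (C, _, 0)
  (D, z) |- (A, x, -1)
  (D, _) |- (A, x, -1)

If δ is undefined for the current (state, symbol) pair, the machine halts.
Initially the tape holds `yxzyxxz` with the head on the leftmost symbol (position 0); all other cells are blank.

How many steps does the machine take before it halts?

6

A | _[y]xzyxxz   read y → write _, move +1, go to B
B | __[x]zyxxz   read x → write y, move -1, go to B
B | _[_]yzyxxz   read _ → write z, move 0, go to D
D | _[z]yzyxxz   read z → write x, move -1, go to A
A | [_]xyzyxxz   read _ → write z, move 0, go to B
B | [z]xyzyxxz   read z → write _, move +1, go to C
C | _[x]yzyxxz
M halts after 6 transitions.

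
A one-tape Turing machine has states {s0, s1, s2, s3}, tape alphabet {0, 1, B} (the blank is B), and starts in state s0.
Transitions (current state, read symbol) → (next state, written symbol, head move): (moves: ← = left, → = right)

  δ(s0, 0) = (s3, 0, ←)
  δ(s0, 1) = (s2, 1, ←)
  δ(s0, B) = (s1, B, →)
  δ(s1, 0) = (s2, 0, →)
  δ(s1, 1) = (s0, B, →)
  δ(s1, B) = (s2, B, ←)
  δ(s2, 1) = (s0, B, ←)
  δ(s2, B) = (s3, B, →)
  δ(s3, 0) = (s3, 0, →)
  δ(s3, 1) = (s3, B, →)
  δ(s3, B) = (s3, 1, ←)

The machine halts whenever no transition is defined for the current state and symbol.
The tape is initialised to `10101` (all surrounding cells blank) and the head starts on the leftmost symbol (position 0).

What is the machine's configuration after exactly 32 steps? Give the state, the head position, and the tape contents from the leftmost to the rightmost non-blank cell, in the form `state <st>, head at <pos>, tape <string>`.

s0 | B[1]0101BBBB   read 1 → write 1, move ←, go to s2
s2 | [B]10101BBBB   read B → write B, move →, go to s3
s3 | B[1]0101BBBB   read 1 → write B, move →, go to s3
s3 | BB[0]101BBBB   read 0 → write 0, move →, go to s3
s3 | BB0[1]01BBBB   read 1 → write B, move →, go to s3
s3 | BB0B[0]1BBBB   read 0 → write 0, move →, go to s3
s3 | BB0B0[1]BBBB   read 1 → write B, move →, go to s3
s3 | BB0B0B[B]BBB   read B → write 1, move ←, go to s3
s3 | BB0B0[B]1BBB   read B → write 1, move ←, go to s3
s3 | BB0B[0]11BBB   read 0 → write 0, move →, go to s3
s3 | BB0B0[1]1BBB   read 1 → write B, move →, go to s3
s3 | BB0B0B[1]BBB   read 1 → write B, move →, go to s3
s3 | BB0B0BB[B]BB   read B → write 1, move ←, go to s3
s3 | BB0B0B[B]1BB   read B → write 1, move ←, go to s3
s3 | BB0B0[B]11BB   read B → write 1, move ←, go to s3
s3 | BB0B[0]111BB   read 0 → write 0, move →, go to s3
s3 | BB0B0[1]11BB   read 1 → write B, move →, go to s3
s3 | BB0B0B[1]1BB   read 1 → write B, move →, go to s3
s3 | BB0B0BB[1]BB   read 1 → write B, move →, go to s3
s3 | BB0B0BBB[B]B   read B → write 1, move ←, go to s3
s3 | BB0B0BB[B]1B   read B → write 1, move ←, go to s3
s3 | BB0B0B[B]11B   read B → write 1, move ←, go to s3
s3 | BB0B0[B]111B   read B → write 1, move ←, go to s3
s3 | BB0B[0]1111B   read 0 → write 0, move →, go to s3
s3 | BB0B0[1]111B   read 1 → write B, move →, go to s3
s3 | BB0B0B[1]11B   read 1 → write B, move →, go to s3
s3 | BB0B0BB[1]1B   read 1 → write B, move →, go to s3
s3 | BB0B0BBB[1]B   read 1 → write B, move →, go to s3
s3 | BB0B0BBBB[B]   read B → write 1, move ←, go to s3
s3 | BB0B0BBB[B]1   read B → write 1, move ←, go to s3
s3 | BB0B0BB[B]11   read B → write 1, move ←, go to s3
s3 | BB0B0B[B]111   read B → write 1, move ←, go to s3
s3 | BB0B0[B]1111
After 32 steps: state s3, head at 4, tape 0B0B1111.

state s3, head at 4, tape 0B0B1111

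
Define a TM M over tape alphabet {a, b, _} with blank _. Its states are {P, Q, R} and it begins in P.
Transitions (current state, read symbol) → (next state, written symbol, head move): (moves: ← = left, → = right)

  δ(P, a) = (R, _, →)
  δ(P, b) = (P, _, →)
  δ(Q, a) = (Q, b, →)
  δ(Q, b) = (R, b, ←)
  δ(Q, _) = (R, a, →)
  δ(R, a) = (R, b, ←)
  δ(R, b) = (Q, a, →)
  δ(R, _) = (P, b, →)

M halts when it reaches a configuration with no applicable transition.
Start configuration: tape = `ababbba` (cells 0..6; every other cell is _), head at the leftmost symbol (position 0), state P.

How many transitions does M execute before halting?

P | [a]babbba__   read a → write _, move →, go to R
R | _[b]abbba__   read b → write a, move →, go to Q
Q | _a[a]bbba__   read a → write b, move →, go to Q
Q | _ab[b]bba__   read b → write b, move ←, go to R
R | _a[b]bbba__   read b → write a, move →, go to Q
Q | _aa[b]bba__   read b → write b, move ←, go to R
R | _a[a]bbba__   read a → write b, move ←, go to R
R | _[a]bbbba__   read a → write b, move ←, go to R
R | [_]bbbbba__   read _ → write b, move →, go to P
P | b[b]bbbba__   read b → write _, move →, go to P
P | b_[b]bbba__   read b → write _, move →, go to P
P | b__[b]bba__   read b → write _, move →, go to P
P | b___[b]ba__   read b → write _, move →, go to P
P | b____[b]a__   read b → write _, move →, go to P
P | b_____[a]__   read a → write _, move →, go to R
R | b______[_]_   read _ → write b, move →, go to P
P | b______b[_]
M halts after 16 transitions.

16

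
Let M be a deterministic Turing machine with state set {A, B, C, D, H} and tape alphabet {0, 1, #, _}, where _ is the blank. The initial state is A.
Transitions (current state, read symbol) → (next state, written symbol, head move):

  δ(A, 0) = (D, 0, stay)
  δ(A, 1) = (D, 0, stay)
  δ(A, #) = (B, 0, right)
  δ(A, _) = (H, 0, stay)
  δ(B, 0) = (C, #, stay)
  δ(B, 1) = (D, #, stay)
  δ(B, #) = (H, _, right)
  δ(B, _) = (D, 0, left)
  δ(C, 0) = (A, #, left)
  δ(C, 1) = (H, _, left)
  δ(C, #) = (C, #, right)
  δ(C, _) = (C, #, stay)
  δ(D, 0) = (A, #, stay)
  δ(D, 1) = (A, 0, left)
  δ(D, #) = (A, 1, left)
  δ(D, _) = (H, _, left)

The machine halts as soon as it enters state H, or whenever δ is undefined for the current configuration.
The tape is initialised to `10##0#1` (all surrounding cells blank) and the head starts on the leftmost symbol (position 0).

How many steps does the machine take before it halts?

10

A | [1]0##0#1   read 1 → write 0, move stay, go to D
D | [0]0##0#1   read 0 → write #, move stay, go to A
A | [#]0##0#1   read # → write 0, move right, go to B
B | 0[0]##0#1   read 0 → write #, move stay, go to C
C | 0[#]##0#1   read # → write #, move right, go to C
C | 0#[#]#0#1   read # → write #, move right, go to C
C | 0##[#]0#1   read # → write #, move right, go to C
C | 0###[0]#1   read 0 → write #, move left, go to A
A | 0##[#]##1   read # → write 0, move right, go to B
B | 0##0[#]#1   read # → write _, move right, go to H
H | 0##0_[#]1
M halts after 10 transitions.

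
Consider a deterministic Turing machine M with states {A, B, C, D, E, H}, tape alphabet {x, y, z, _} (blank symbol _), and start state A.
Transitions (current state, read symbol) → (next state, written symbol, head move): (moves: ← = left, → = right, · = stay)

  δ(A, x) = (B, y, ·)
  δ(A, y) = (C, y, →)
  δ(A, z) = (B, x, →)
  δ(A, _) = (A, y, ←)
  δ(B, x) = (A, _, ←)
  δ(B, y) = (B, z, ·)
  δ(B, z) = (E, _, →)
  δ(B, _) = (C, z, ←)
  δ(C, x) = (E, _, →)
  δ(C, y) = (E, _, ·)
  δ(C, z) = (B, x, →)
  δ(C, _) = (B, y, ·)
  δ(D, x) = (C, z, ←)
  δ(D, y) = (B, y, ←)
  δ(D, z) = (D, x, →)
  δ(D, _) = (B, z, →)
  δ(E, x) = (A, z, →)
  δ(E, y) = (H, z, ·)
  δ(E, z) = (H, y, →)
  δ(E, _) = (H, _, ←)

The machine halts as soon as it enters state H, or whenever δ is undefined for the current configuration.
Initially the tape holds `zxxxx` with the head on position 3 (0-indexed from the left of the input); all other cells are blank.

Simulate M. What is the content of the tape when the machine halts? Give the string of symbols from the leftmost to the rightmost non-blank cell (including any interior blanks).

zxx_x

A | zxx[x]x__   read x → write y, move ·, go to B
B | zxx[y]x__   read y → write z, move ·, go to B
B | zxx[z]x__   read z → write _, move →, go to E
E | zxx_[x]__   read x → write z, move →, go to A
A | zxx_z[_]_   read _ → write y, move ←, go to A
A | zxx_[z]y_   read z → write x, move →, go to B
B | zxx_x[y]_   read y → write z, move ·, go to B
B | zxx_x[z]_   read z → write _, move →, go to E
E | zxx_x_[_]   read _ → write _, move ←, go to H
H | zxx_x[_]_
The non-blank tape span at halt is zxx_x.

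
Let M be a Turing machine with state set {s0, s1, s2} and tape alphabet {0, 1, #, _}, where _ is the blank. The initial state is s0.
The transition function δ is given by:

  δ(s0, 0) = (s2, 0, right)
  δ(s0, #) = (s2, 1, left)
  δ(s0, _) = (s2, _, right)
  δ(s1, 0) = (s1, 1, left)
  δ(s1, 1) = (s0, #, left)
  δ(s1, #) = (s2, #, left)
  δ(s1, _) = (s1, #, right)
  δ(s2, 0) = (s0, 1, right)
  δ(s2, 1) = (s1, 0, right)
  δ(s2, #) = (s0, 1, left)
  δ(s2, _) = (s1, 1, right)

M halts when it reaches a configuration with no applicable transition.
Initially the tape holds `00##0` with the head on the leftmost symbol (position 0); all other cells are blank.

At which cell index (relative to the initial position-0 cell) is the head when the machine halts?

-2

state=s0 head=0 tape=__[0]0##0   (s0,0)→(s2,0,right)
state=s2 head=1 tape=__0[0]##0   (s2,0)→(s0,1,right)
state=s0 head=2 tape=__01[#]#0   (s0,#)→(s2,1,left)
state=s2 head=1 tape=__0[1]1#0   (s2,1)→(s1,0,right)
state=s1 head=2 tape=__00[1]#0   (s1,1)→(s0,#,left)
state=s0 head=1 tape=__0[0]##0   (s0,0)→(s2,0,right)
state=s2 head=2 tape=__00[#]#0   (s2,#)→(s0,1,left)
state=s0 head=1 tape=__0[0]1#0   (s0,0)→(s2,0,right)
state=s2 head=2 tape=__00[1]#0   (s2,1)→(s1,0,right)
state=s1 head=3 tape=__000[#]0   (s1,#)→(s2,#,left)
state=s2 head=2 tape=__00[0]#0   (s2,0)→(s0,1,right)
state=s0 head=3 tape=__001[#]0   (s0,#)→(s2,1,left)
state=s2 head=2 tape=__00[1]10   (s2,1)→(s1,0,right)
state=s1 head=3 tape=__000[1]0   (s1,1)→(s0,#,left)
state=s0 head=2 tape=__00[0]#0   (s0,0)→(s2,0,right)
state=s2 head=3 tape=__000[#]0   (s2,#)→(s0,1,left)
state=s0 head=2 tape=__00[0]10   (s0,0)→(s2,0,right)
state=s2 head=3 tape=__000[1]0   (s2,1)→(s1,0,right)
state=s1 head=4 tape=__0000[0]   (s1,0)→(s1,1,left)
state=s1 head=3 tape=__000[0]1   (s1,0)→(s1,1,left)
state=s1 head=2 tape=__00[0]11   (s1,0)→(s1,1,left)
state=s1 head=1 tape=__0[0]111   (s1,0)→(s1,1,left)
state=s1 head=0 tape=__[0]1111   (s1,0)→(s1,1,left)
state=s1 head=-1 tape=_[_]11111   (s1,_)→(s1,#,right)
state=s1 head=0 tape=_#[1]1111   (s1,1)→(s0,#,left)
state=s0 head=-1 tape=_[#]#1111   (s0,#)→(s2,1,left)
state=s2 head=-2 tape=[_]1#1111   (s2,_)→(s1,1,right)
state=s1 head=-1 tape=1[1]#1111   (s1,1)→(s0,#,left)
state=s0 head=-2 tape=[1]##1111
At halt the head is at cell -2.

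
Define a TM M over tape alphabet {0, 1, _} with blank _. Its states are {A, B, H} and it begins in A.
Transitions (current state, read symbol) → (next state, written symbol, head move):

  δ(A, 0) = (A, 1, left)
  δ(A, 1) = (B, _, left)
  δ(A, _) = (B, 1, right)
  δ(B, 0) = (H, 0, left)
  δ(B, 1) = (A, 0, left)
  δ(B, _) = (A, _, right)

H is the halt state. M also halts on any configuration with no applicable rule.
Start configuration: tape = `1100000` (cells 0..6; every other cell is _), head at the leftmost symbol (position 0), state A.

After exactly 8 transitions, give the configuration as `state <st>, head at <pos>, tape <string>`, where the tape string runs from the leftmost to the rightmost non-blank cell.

state=A head=0 tape=_[1]100000   (A,1)→(B,_,left)
state=B head=-1 tape=[_]_100000   (B,_)→(A,_,right)
state=A head=0 tape=_[_]100000   (A,_)→(B,1,right)
state=B head=1 tape=_1[1]00000   (B,1)→(A,0,left)
state=A head=0 tape=_[1]000000   (A,1)→(B,_,left)
state=B head=-1 tape=[_]_000000   (B,_)→(A,_,right)
state=A head=0 tape=_[_]000000   (A,_)→(B,1,right)
state=B head=1 tape=_1[0]00000   (B,0)→(H,0,left)
state=H head=0 tape=_[1]000000
After 8 steps: state H, head at 0, tape 1000000.

state H, head at 0, tape 1000000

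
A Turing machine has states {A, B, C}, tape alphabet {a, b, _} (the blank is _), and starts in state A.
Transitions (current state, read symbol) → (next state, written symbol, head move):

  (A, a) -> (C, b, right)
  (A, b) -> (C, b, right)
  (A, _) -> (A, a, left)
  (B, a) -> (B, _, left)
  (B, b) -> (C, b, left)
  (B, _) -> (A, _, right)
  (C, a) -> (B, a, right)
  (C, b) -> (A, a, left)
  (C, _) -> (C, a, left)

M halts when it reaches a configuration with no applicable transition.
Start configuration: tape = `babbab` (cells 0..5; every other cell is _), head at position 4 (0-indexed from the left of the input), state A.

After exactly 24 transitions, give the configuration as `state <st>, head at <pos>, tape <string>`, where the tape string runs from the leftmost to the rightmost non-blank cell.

state=A head=4 tape=babb[a]b__   (A,a)→(C,b,right)
state=C head=5 tape=babbb[b]__   (C,b)→(A,a,left)
state=A head=4 tape=babb[b]a__   (A,b)→(C,b,right)
state=C head=5 tape=babbb[a]__   (C,a)→(B,a,right)
state=B head=6 tape=babbba[_]_   (B,_)→(A,_,right)
state=A head=7 tape=babbba_[_]   (A,_)→(A,a,left)
state=A head=6 tape=babbba[_]a   (A,_)→(A,a,left)
state=A head=5 tape=babbb[a]aa   (A,a)→(C,b,right)
state=C head=6 tape=babbbb[a]a   (C,a)→(B,a,right)
state=B head=7 tape=babbbba[a]   (B,a)→(B,_,left)
state=B head=6 tape=babbbb[a]_   (B,a)→(B,_,left)
state=B head=5 tape=babbb[b]__   (B,b)→(C,b,left)
state=C head=4 tape=babb[b]b__   (C,b)→(A,a,left)
state=A head=3 tape=bab[b]ab__   (A,b)→(C,b,right)
state=C head=4 tape=babb[a]b__   (C,a)→(B,a,right)
state=B head=5 tape=babba[b]__   (B,b)→(C,b,left)
state=C head=4 tape=babb[a]b__   (C,a)→(B,a,right)
state=B head=5 tape=babba[b]__   (B,b)→(C,b,left)
state=C head=4 tape=babb[a]b__   (C,a)→(B,a,right)
state=B head=5 tape=babba[b]__   (B,b)→(C,b,left)
state=C head=4 tape=babb[a]b__   (C,a)→(B,a,right)
state=B head=5 tape=babba[b]__   (B,b)→(C,b,left)
state=C head=4 tape=babb[a]b__   (C,a)→(B,a,right)
state=B head=5 tape=babba[b]__   (B,b)→(C,b,left)
state=C head=4 tape=babb[a]b__
After 24 steps: state C, head at 4, tape babbab.

state C, head at 4, tape babbab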